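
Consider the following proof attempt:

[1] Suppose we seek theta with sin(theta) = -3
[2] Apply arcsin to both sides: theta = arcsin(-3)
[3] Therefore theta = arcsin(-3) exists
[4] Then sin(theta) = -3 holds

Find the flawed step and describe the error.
Step 2: Apply arcsin to both sides: theta = arcsin(-3)

Step 2 applies arcsin to -3. However, arcsin(x) is only defined for x in [-1, 1] because sin(theta) can only produce values in that range. Since |-3| > 1, arcsin(-3) is undefined. There is no angle whose sine equals -3.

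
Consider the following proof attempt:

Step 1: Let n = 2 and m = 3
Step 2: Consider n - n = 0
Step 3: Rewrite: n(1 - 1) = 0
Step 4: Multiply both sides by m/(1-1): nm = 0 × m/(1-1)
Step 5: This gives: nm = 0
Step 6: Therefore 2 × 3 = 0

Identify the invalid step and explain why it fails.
Step 4: Multiply both sides by m/(1-1): nm = 0 × m/(1-1)

Step 4 multiplies both sides by m/(1-1). However, 1-1 = 0, so this is multiplication by m/0, which is undefined. We cannot multiply by an undefined expression.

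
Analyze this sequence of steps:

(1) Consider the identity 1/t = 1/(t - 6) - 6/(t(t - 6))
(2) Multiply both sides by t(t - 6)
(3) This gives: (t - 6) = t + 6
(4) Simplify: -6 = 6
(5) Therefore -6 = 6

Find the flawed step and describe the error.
Step 3: This gives: (t - 6) = t + 6

Step 3 makes a sign error when clearing denominators. Multiplying -6/(t(t - 6)) by t(t - 6) gives -6, not +6. The correct result is (t - 6) = t - 6, which is trivially true, not (t - 6) = t + 6. (Step 1 is a valid identity: 1/(t - 6) - 6/(t(t - 6)) = (t - 6)/(t(t - 6)) = 1/t.)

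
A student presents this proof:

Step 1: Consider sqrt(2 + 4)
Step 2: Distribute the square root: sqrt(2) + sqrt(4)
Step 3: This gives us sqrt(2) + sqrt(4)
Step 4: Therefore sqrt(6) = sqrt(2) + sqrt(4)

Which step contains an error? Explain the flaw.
Step 2: Distribute the square root: sqrt(2) + sqrt(4)

Step 2 incorrectly 'distributes' the square root over addition. The square root function does not distribute: sqrt(a + b) ≠ sqrt(a) + sqrt(b). In fact, sqrt(2 + 4) = sqrt(6) ≈ 2.4495, while sqrt(2) + sqrt(4) ≈ 3.4142.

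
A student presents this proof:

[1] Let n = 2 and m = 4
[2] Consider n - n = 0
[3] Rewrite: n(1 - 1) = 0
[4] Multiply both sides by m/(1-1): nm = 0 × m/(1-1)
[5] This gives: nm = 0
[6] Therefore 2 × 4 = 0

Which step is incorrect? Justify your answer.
Step 4: Multiply both sides by m/(1-1): nm = 0 × m/(1-1)

Step 4 multiplies both sides by m/(1-1). However, 1-1 = 0, so this is multiplication by m/0, which is undefined. We cannot multiply by an undefined expression.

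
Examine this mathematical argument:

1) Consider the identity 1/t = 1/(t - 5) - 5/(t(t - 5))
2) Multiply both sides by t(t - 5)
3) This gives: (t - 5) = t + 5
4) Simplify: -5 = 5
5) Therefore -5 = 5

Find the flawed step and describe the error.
Step 3: This gives: (t - 5) = t + 5

Step 3 makes a sign error when clearing denominators. Multiplying -5/(t(t - 5)) by t(t - 5) gives -5, not +5. The correct result is (t - 5) = t - 5, which is trivially true, not (t - 5) = t + 5. (Step 1 is a valid identity: 1/(t - 5) - 5/(t(t - 5)) = (t - 5)/(t(t - 5)) = 1/t.)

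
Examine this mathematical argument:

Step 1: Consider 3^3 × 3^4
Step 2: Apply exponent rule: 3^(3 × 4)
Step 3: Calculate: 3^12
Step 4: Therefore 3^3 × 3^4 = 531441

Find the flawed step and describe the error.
Step 2: Apply exponent rule: 3^(3 × 4)

Step 2 incorrectly states that a^b × a^c = a^(b×c). The correct rule is a^b × a^c = a^(b+c). The actual value is 3^3 × 3^4 = 3^7 = 2187, not 3^12 = 531441.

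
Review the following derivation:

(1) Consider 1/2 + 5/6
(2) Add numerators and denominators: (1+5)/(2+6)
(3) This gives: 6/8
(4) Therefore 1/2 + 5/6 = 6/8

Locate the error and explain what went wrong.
Step 2: Add numerators and denominators: (1+5)/(2+6)

Step 2 incorrectly adds fractions by separately adding numerators and denominators. This is wrong. The correct method requires a common denominator: 1/2 + 5/6 = (1×6 + 5×2)/(2×6) = 16/12 = 4/3. The method used gives 6/8, which is different.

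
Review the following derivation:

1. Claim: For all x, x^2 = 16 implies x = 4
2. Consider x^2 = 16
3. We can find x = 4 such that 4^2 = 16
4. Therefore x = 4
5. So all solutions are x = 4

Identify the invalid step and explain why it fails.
Step 4: Therefore x = 4

Step 4 incorrectly concludes that x = 4 is the only solution. The proof shows that x = 4 is A solution (existence), but does not show it is the ONLY solution (uniqueness). In fact, x = -4 is also a solution since (-4)^2 = 16. Finding one solution doesn't prove there are no others.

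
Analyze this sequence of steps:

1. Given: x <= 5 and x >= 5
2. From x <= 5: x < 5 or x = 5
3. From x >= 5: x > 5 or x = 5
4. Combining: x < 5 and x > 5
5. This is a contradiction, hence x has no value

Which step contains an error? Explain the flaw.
Step 4: Combining: x < 5 and x > 5

Step 4 incorrectly combines the conditions. From x <= 5 and x >= 5, the intersection is x = 5. The error treats the 'or' cases as 'and' requirements. The correct conclusion is that x = 5 is the unique solution, not that no solution exists.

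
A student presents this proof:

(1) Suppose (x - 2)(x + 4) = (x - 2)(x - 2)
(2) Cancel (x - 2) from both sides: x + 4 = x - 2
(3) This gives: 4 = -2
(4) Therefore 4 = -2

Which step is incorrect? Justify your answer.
Step 2: Cancel (x - 2) from both sides: x + 4 = x - 2

Step 2 cancels (x - 2) from both sides. This is only valid if (x - 2) ≠ 0, i.e., x ≠ 2. When x = 2, both sides equal zero regardless of the other factors. The correct approach requires considering x = 2 as a separate case.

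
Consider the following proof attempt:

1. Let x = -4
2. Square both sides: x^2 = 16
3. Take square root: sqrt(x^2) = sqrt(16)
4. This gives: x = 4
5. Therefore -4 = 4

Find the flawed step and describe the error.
Step 4: This gives: x = 4

Step 4 incorrectly states that sqrt(x^2) = x. The correct identity is sqrt(x^2) = |x|. Since x = -4 < 0, we have sqrt(x^2) = |-4| = 4, not x = -4.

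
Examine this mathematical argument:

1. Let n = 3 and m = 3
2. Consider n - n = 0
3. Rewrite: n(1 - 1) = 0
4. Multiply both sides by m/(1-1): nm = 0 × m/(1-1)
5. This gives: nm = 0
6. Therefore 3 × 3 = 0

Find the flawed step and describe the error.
Step 4: Multiply both sides by m/(1-1): nm = 0 × m/(1-1)

Step 4 multiplies both sides by m/(1-1). However, 1-1 = 0, so this is multiplication by m/0, which is undefined. We cannot multiply by an undefined expression.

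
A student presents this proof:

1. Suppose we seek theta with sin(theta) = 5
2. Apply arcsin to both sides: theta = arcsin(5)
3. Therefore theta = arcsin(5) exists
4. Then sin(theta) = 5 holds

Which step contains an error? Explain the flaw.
Step 2: Apply arcsin to both sides: theta = arcsin(5)

Step 2 applies arcsin to 5. However, arcsin(x) is only defined for x in [-1, 1] because sin(theta) can only produce values in that range. Since |5| > 1, arcsin(5) is undefined. There is no angle whose sine equals 5.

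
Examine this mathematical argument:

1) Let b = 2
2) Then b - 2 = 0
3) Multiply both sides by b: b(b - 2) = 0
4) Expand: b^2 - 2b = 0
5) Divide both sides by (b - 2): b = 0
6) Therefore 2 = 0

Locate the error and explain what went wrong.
Step 5: Divide both sides by (b - 2): b = 0

Step 5 divides both sides by (b - 2). However, since b = 2, we have (b - 2) = 0. Division by zero is undefined, making this step invalid.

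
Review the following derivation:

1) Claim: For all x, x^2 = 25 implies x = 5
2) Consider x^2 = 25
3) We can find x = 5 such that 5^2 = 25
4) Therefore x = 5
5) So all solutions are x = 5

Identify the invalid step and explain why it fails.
Step 4: Therefore x = 5

Step 4 incorrectly concludes that x = 5 is the only solution. The proof shows that x = 5 is A solution (existence), but does not show it is the ONLY solution (uniqueness). In fact, x = -5 is also a solution since (-5)^2 = 25. Finding one solution doesn't prove there are no others.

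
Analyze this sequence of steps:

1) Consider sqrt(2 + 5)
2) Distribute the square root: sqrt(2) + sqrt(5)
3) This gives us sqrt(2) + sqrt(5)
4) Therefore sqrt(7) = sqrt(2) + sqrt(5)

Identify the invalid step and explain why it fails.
Step 2: Distribute the square root: sqrt(2) + sqrt(5)

Step 2 incorrectly 'distributes' the square root over addition. The square root function does not distribute: sqrt(a + b) ≠ sqrt(a) + sqrt(b). In fact, sqrt(2 + 5) = sqrt(7) ≈ 2.6458, while sqrt(2) + sqrt(5) ≈ 3.6503.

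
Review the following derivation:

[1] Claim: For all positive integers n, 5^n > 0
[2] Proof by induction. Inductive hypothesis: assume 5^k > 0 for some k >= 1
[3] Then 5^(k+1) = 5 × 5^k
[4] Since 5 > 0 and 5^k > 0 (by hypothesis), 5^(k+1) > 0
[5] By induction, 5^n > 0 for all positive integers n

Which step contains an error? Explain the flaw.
Step 5: By induction, 5^n > 0 for all positive integers n

Step 5 concludes the proof by induction, but no base case was ever established. A valid induction proof requires: (1) a base case proving 5^1 > 0, and (2) an inductive step showing IF 5^k > 0 THEN 5^(k+1) > 0. Steps 2-4 correctly establish the inductive step, but without the base case the conclusion in step 5 does not follow.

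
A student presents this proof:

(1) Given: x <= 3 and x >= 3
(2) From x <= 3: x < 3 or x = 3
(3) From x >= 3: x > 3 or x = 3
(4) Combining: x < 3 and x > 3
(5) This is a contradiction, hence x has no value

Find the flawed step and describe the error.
Step 4: Combining: x < 3 and x > 3

Step 4 incorrectly combines the conditions. From x <= 3 and x >= 3, the intersection is x = 3. The error treats the 'or' cases as 'and' requirements. The correct conclusion is that x = 3 is the unique solution, not that no solution exists.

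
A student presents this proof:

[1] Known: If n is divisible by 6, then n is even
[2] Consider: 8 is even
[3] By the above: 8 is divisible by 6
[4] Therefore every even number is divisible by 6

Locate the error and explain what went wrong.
Step 3: By the above: 8 is divisible by 6

Step 3 commits the fallacy of affirming the consequent. The known fact 'divisible by 6 → even' does NOT imply 'even → divisible by 6'. That would be the converse, which is false. For example, 8 is even but 8 ÷ 6 = 1.33, which is not an integer.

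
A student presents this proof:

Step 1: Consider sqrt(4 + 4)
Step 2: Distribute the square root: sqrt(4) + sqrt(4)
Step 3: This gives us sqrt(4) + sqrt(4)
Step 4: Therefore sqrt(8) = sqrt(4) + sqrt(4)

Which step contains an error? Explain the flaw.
Step 2: Distribute the square root: sqrt(4) + sqrt(4)

Step 2 incorrectly 'distributes' the square root over addition. The square root function does not distribute: sqrt(a + b) ≠ sqrt(a) + sqrt(b). In fact, sqrt(4 + 4) = sqrt(8) ≈ 2.8284, while sqrt(4) + sqrt(4) ≈ 4.0000.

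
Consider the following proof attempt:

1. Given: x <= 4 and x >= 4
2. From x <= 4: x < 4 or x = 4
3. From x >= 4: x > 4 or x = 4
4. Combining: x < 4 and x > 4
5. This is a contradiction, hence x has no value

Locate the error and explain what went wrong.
Step 4: Combining: x < 4 and x > 4

Step 4 incorrectly combines the conditions. From x <= 4 and x >= 4, the intersection is x = 4. The error treats the 'or' cases as 'and' requirements. The correct conclusion is that x = 4 is the unique solution, not that no solution exists.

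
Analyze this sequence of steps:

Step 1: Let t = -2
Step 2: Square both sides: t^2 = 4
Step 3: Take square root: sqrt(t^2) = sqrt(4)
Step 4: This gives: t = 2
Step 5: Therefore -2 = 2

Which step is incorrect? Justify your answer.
Step 4: This gives: t = 2

Step 4 incorrectly states that sqrt(t^2) = t. The correct identity is sqrt(t^2) = |t|. Since t = -2 < 0, we have sqrt(t^2) = |-2| = 2, not t = -2.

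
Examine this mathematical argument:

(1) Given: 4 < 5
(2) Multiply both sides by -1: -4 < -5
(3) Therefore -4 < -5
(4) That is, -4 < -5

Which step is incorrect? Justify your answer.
Step 2: Multiply both sides by -1: -4 < -5

Step 2 multiplies both sides by -1 but fails to reverse the inequality sign. When multiplying (or dividing) an inequality by a negative number, the direction must be reversed. Since 4 < 5, we should get -4 > -5, i.e., -4 > -5.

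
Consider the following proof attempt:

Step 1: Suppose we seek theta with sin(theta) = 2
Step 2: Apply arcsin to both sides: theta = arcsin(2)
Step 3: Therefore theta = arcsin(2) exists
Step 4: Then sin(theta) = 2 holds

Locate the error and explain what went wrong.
Step 2: Apply arcsin to both sides: theta = arcsin(2)

Step 2 applies arcsin to 2. However, arcsin(x) is only defined for x in [-1, 1] because sin(theta) can only produce values in that range. Since |2| > 1, arcsin(2) is undefined. There is no angle whose sine equals 2.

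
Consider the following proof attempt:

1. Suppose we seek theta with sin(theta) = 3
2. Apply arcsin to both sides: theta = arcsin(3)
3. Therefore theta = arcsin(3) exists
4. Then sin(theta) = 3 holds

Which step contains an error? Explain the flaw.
Step 2: Apply arcsin to both sides: theta = arcsin(3)

Step 2 applies arcsin to 3. However, arcsin(x) is only defined for x in [-1, 1] because sin(theta) can only produce values in that range. Since |3| > 1, arcsin(3) is undefined. There is no angle whose sine equals 3.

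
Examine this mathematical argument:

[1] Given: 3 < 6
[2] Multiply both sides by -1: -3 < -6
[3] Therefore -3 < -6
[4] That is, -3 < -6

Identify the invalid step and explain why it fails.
Step 2: Multiply both sides by -1: -3 < -6

Step 2 multiplies both sides by -1 but fails to reverse the inequality sign. When multiplying (or dividing) an inequality by a negative number, the direction must be reversed. Since 3 < 6, we should get -3 > -6, i.e., -3 > -6.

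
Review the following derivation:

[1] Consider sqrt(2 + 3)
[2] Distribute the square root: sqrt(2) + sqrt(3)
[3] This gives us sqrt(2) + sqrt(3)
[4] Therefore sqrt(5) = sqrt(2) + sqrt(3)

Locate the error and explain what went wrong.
Step 2: Distribute the square root: sqrt(2) + sqrt(3)

Step 2 incorrectly 'distributes' the square root over addition. The square root function does not distribute: sqrt(a + b) ≠ sqrt(a) + sqrt(b). In fact, sqrt(2 + 3) = sqrt(5) ≈ 2.2361, while sqrt(2) + sqrt(3) ≈ 3.1463.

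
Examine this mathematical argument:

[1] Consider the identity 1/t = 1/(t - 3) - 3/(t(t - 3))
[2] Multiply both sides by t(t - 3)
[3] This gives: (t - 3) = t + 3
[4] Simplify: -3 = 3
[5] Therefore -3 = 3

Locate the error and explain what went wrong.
Step 3: This gives: (t - 3) = t + 3

Step 3 makes a sign error when clearing denominators. Multiplying -3/(t(t - 3)) by t(t - 3) gives -3, not +3. The correct result is (t - 3) = t - 3, which is trivially true, not (t - 3) = t + 3. (Step 1 is a valid identity: 1/(t - 3) - 3/(t(t - 3)) = (t - 3)/(t(t - 3)) = 1/t.)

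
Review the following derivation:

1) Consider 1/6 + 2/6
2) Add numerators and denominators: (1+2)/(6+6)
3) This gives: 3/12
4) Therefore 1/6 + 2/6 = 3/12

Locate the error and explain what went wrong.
Step 2: Add numerators and denominators: (1+2)/(6+6)

Step 2 incorrectly adds fractions by separately adding numerators and denominators. This is wrong. The correct method requires a common denominator: 1/6 + 2/6 = (1×6 + 2×6)/(6×6) = 18/36 = 1/2. The method used gives 3/12, which is different.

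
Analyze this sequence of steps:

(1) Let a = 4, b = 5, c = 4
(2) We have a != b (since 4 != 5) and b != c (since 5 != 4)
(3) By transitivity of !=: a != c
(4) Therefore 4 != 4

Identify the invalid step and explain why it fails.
Step 3: By transitivity of !=: a != c

Step 3 incorrectly applies transitivity to the '!=' relation. Transitivity states: if a R b and b R c, then a R c. However, '!=' is not transitive. Counterexample: 4 != 5 and 5 != 4, but 4 = 4 (both equal 4). Transitivity holds for relations like <, <=, =, but not for !=.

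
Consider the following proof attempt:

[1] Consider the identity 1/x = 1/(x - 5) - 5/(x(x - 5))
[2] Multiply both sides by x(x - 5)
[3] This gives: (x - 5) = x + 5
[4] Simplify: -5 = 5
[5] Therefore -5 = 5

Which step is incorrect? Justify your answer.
Step 3: This gives: (x - 5) = x + 5

Step 3 makes a sign error when clearing denominators. Multiplying -5/(x(x - 5)) by x(x - 5) gives -5, not +5. The correct result is (x - 5) = x - 5, which is trivially true, not (x - 5) = x + 5. (Step 1 is a valid identity: 1/(x - 5) - 5/(x(x - 5)) = (x - 5)/(x(x - 5)) = 1/x.)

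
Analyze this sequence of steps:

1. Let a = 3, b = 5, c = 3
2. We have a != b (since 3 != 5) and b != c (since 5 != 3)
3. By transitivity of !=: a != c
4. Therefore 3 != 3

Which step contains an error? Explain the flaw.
Step 3: By transitivity of !=: a != c

Step 3 incorrectly applies transitivity to the '!=' relation. Transitivity states: if a R b and b R c, then a R c. However, '!=' is not transitive. Counterexample: 3 != 5 and 5 != 3, but 3 = 3 (both equal 3). Transitivity holds for relations like <, <=, =, but not for !=.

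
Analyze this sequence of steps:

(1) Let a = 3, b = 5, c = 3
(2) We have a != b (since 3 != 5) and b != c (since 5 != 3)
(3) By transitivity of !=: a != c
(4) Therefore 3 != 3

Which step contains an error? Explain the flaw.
Step 3: By transitivity of !=: a != c

Step 3 incorrectly applies transitivity to the '!=' relation. Transitivity states: if a R b and b R c, then a R c. However, '!=' is not transitive. Counterexample: 3 != 5 and 5 != 3, but 3 = 3 (both equal 3). Transitivity holds for relations like <, <=, =, but not for !=.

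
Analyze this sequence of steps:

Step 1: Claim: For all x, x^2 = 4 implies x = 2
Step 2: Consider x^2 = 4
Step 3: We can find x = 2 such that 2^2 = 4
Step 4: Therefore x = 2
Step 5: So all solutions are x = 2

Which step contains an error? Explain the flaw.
Step 4: Therefore x = 2

Step 4 incorrectly concludes that x = 2 is the only solution. The proof shows that x = 2 is A solution (existence), but does not show it is the ONLY solution (uniqueness). In fact, x = -2 is also a solution since (-2)^2 = 4. Finding one solution doesn't prove there are no others.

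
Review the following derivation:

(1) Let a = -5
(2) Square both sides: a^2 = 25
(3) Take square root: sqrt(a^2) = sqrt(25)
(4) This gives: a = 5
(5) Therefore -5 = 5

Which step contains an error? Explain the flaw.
Step 4: This gives: a = 5

Step 4 incorrectly states that sqrt(a^2) = a. The correct identity is sqrt(a^2) = |a|. Since a = -5 < 0, we have sqrt(a^2) = |-5| = 5, not a = -5.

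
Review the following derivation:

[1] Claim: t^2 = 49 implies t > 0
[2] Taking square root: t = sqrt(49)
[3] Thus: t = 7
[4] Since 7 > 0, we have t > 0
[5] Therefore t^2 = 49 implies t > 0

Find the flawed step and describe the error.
Step 2: Taking square root: t = sqrt(49)

Step 2 takes the square root and assumes the positive root only. The equation t^2 = 49 actually has two solutions: t = 7 and t = -7. The proof silently assumes t > 0 without justification, then uses this assumption to conclude t > 0, which is circular. The counterexample t = -7 shows the claim is false.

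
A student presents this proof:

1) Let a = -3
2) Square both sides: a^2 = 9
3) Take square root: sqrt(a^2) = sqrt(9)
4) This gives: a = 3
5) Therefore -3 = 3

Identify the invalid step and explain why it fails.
Step 4: This gives: a = 3

Step 4 incorrectly states that sqrt(a^2) = a. The correct identity is sqrt(a^2) = |a|. Since a = -3 < 0, we have sqrt(a^2) = |-3| = 3, not a = -3.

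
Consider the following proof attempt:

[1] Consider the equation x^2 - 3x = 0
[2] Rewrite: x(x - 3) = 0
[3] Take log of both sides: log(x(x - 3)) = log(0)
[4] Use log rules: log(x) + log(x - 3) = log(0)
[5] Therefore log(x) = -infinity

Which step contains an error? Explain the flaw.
Step 3: Take log of both sides: log(x(x - 3)) = log(0)

Step 3 takes the logarithm of both sides, resulting in log(0) on the right side. The logarithm is only defined for positive numbers; log(0) is undefined (approaches negative infinity). This operation is invalid.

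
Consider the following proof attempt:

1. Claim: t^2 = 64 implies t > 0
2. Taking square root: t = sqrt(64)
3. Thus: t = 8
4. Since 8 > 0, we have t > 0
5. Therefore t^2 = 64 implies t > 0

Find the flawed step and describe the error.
Step 2: Taking square root: t = sqrt(64)

Step 2 takes the square root and assumes the positive root only. The equation t^2 = 64 actually has two solutions: t = 8 and t = -8. The proof silently assumes t > 0 without justification, then uses this assumption to conclude t > 0, which is circular. The counterexample t = -8 shows the claim is false.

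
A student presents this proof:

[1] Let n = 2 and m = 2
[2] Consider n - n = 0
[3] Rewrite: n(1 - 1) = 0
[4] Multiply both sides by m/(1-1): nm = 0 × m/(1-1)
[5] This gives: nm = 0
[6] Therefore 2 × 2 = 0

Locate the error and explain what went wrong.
Step 4: Multiply both sides by m/(1-1): nm = 0 × m/(1-1)

Step 4 multiplies both sides by m/(1-1). However, 1-1 = 0, so this is multiplication by m/0, which is undefined. We cannot multiply by an undefined expression.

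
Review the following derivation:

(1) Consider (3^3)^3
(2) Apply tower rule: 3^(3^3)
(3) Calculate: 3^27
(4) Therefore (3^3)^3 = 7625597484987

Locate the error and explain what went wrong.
Step 2: Apply tower rule: 3^(3^3)

Step 2 incorrectly states that (a^b)^c = a^(b^c). The correct rule is (a^b)^c = a^(b×c). The actual value is (3^3)^3 = 3^9 = 19683, not 3^27 = 7625597484987.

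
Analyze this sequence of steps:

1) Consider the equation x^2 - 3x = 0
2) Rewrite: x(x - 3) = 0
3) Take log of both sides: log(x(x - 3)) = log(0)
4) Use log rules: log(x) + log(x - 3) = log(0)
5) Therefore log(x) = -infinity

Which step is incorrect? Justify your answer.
Step 3: Take log of both sides: log(x(x - 3)) = log(0)

Step 3 takes the logarithm of both sides, resulting in log(0) on the right side. The logarithm is only defined for positive numbers; log(0) is undefined (approaches negative infinity). This operation is invalid.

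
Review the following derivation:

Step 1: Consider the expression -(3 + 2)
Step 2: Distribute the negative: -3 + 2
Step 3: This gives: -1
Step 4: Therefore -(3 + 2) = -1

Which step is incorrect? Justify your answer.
Step 2: Distribute the negative: -3 + 2

Step 2 incorrectly distributes the negative sign. The correct distribution is -(3 + 2) = -3 - 2 = -5. The negative must be applied to both terms, not just the first. The error treats -(3 + 2) as -3 + 2, which equals -1 instead of -5.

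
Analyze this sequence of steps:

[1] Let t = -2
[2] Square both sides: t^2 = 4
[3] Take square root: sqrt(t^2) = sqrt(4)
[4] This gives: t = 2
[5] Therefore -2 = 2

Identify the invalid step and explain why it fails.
Step 4: This gives: t = 2

Step 4 incorrectly states that sqrt(t^2) = t. The correct identity is sqrt(t^2) = |t|. Since t = -2 < 0, we have sqrt(t^2) = |-2| = 2, not t = -2.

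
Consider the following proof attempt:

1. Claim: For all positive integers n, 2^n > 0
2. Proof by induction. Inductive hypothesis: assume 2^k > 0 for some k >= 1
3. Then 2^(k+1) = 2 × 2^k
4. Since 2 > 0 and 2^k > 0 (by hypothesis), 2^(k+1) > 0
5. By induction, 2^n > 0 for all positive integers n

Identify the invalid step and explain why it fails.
Step 5: By induction, 2^n > 0 for all positive integers n

Step 5 concludes the proof by induction, but no base case was ever established. A valid induction proof requires: (1) a base case proving 2^1 > 0, and (2) an inductive step showing IF 2^k > 0 THEN 2^(k+1) > 0. Steps 2-4 correctly establish the inductive step, but without the base case the conclusion in step 5 does not follow.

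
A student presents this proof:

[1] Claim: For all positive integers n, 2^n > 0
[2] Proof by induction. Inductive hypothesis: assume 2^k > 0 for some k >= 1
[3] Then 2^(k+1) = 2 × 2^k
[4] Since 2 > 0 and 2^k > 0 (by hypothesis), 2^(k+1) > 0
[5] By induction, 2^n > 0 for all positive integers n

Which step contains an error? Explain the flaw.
Step 5: By induction, 2^n > 0 for all positive integers n

Step 5 concludes the proof by induction, but no base case was ever established. A valid induction proof requires: (1) a base case proving 2^1 > 0, and (2) an inductive step showing IF 2^k > 0 THEN 2^(k+1) > 0. Steps 2-4 correctly establish the inductive step, but without the base case the conclusion in step 5 does not follow.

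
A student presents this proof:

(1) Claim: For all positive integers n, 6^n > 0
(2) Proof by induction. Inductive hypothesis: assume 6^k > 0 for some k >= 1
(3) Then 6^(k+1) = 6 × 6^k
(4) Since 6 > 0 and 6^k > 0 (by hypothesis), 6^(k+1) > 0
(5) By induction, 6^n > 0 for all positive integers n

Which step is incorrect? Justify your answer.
Step 5: By induction, 6^n > 0 for all positive integers n

Step 5 concludes the proof by induction, but no base case was ever established. A valid induction proof requires: (1) a base case proving 6^1 > 0, and (2) an inductive step showing IF 6^k > 0 THEN 6^(k+1) > 0. Steps 2-4 correctly establish the inductive step, but without the base case the conclusion in step 5 does not follow.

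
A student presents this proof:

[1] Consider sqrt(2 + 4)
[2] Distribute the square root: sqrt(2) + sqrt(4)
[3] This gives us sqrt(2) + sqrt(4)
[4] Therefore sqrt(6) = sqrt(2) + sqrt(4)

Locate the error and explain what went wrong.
Step 2: Distribute the square root: sqrt(2) + sqrt(4)

Step 2 incorrectly 'distributes' the square root over addition. The square root function does not distribute: sqrt(a + b) ≠ sqrt(a) + sqrt(b). In fact, sqrt(2 + 4) = sqrt(6) ≈ 2.4495, while sqrt(2) + sqrt(4) ≈ 3.4142.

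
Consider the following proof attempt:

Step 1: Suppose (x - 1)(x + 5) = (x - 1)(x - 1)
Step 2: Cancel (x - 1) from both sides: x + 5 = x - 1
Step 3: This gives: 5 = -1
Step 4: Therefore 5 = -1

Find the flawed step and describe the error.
Step 2: Cancel (x - 1) from both sides: x + 5 = x - 1

Step 2 cancels (x - 1) from both sides. This is only valid if (x - 1) ≠ 0, i.e., x ≠ 1. When x = 1, both sides equal zero regardless of the other factors. The correct approach requires considering x = 1 as a separate case.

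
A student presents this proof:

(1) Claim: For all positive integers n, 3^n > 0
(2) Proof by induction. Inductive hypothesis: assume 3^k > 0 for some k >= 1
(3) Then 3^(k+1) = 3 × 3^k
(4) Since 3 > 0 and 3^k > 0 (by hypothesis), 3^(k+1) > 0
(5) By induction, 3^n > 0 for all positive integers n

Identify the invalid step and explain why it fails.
Step 5: By induction, 3^n > 0 for all positive integers n

Step 5 concludes the proof by induction, but no base case was ever established. A valid induction proof requires: (1) a base case proving 3^1 > 0, and (2) an inductive step showing IF 3^k > 0 THEN 3^(k+1) > 0. Steps 2-4 correctly establish the inductive step, but without the base case the conclusion in step 5 does not follow.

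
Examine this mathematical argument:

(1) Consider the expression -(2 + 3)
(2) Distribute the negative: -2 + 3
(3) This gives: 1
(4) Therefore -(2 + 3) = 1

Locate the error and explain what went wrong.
Step 2: Distribute the negative: -2 + 3

Step 2 incorrectly distributes the negative sign. The correct distribution is -(2 + 3) = -2 - 3 = -5. The negative must be applied to both terms, not just the first. The error treats -(2 + 3) as -2 + 3, which equals 1 instead of -5.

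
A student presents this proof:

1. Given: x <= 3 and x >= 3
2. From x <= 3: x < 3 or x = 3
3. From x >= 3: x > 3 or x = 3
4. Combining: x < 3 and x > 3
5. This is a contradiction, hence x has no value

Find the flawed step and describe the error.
Step 4: Combining: x < 3 and x > 3

Step 4 incorrectly combines the conditions. From x <= 3 and x >= 3, the intersection is x = 3. The error treats the 'or' cases as 'and' requirements. The correct conclusion is that x = 3 is the unique solution, not that no solution exists.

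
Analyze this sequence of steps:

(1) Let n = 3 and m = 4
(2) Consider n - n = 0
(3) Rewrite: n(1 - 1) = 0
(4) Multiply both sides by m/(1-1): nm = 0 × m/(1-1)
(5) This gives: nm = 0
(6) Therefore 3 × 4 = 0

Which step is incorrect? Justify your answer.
Step 4: Multiply both sides by m/(1-1): nm = 0 × m/(1-1)

Step 4 multiplies both sides by m/(1-1). However, 1-1 = 0, so this is multiplication by m/0, which is undefined. We cannot multiply by an undefined expression.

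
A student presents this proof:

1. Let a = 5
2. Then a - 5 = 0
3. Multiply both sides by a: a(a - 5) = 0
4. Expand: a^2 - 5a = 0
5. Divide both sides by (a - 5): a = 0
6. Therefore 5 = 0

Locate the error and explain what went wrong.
Step 5: Divide both sides by (a - 5): a = 0

Step 5 divides both sides by (a - 5). However, since a = 5, we have (a - 5) = 0. Division by zero is undefined, making this step invalid.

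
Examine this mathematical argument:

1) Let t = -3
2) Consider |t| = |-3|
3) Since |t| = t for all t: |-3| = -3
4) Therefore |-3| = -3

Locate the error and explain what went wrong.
Step 3: Since |t| = t for all t: |-3| = -3

Step 3 incorrectly states that |t| = t for all t. The correct definition is |t| = t when t >= 0, and |t| = -t when t < 0. Since -3 < 0, we have |-3| = -(-3) = 3, not -3.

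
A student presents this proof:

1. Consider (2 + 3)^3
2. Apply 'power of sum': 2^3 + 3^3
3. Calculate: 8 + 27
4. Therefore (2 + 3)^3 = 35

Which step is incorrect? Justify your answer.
Step 2: Apply 'power of sum': 2^3 + 3^3

Step 2 incorrectly applies a non-existent rule '(a+b)^n = a^n + b^n'. This is false in general. The correct expansion uses the binomial theorem. The actual value is (2 + 3)^3 = 5^3 = 125, not 35.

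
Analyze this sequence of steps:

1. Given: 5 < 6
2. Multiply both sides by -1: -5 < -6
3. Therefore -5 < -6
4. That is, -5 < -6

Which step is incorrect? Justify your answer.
Step 2: Multiply both sides by -1: -5 < -6

Step 2 multiplies both sides by -1 but fails to reverse the inequality sign. When multiplying (or dividing) an inequality by a negative number, the direction must be reversed. Since 5 < 6, we should get -5 > -6, i.e., -5 > -6.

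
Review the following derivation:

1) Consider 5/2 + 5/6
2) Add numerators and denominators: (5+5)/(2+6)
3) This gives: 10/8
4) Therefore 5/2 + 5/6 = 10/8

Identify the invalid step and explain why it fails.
Step 2: Add numerators and denominators: (5+5)/(2+6)

Step 2 incorrectly adds fractions by separately adding numerators and denominators. This is wrong. The correct method requires a common denominator: 5/2 + 5/6 = (5×6 + 5×2)/(2×6) = 40/12 = 10/3. The method used gives 10/8, which is different.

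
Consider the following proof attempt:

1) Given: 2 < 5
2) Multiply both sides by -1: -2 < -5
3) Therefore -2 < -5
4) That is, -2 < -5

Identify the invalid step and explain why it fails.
Step 2: Multiply both sides by -1: -2 < -5

Step 2 multiplies both sides by -1 but fails to reverse the inequality sign. When multiplying (or dividing) an inequality by a negative number, the direction must be reversed. Since 2 < 5, we should get -2 > -5, i.e., -2 > -5.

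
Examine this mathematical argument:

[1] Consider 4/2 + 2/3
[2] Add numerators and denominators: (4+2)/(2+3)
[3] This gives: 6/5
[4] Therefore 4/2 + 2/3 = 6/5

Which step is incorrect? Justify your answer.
Step 2: Add numerators and denominators: (4+2)/(2+3)

Step 2 incorrectly adds fractions by separately adding numerators and denominators. This is wrong. The correct method requires a common denominator: 4/2 + 2/3 = (4×3 + 2×2)/(2×3) = 16/6 = 8/3. The method used gives 6/5, which is different.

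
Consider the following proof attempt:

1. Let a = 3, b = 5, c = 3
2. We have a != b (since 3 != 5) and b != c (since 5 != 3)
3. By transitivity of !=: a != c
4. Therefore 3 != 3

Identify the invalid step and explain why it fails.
Step 3: By transitivity of !=: a != c

Step 3 incorrectly applies transitivity to the '!=' relation. Transitivity states: if a R b and b R c, then a R c. However, '!=' is not transitive. Counterexample: 3 != 5 and 5 != 3, but 3 = 3 (both equal 3). Transitivity holds for relations like <, <=, =, but not for !=.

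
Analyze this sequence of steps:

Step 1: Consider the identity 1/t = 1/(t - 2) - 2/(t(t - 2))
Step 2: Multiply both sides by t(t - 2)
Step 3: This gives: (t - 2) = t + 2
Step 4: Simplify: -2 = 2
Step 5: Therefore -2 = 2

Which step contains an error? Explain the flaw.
Step 3: This gives: (t - 2) = t + 2

Step 3 makes a sign error when clearing denominators. Multiplying -2/(t(t - 2)) by t(t - 2) gives -2, not +2. The correct result is (t - 2) = t - 2, which is trivially true, not (t - 2) = t + 2. (Step 1 is a valid identity: 1/(t - 2) - 2/(t(t - 2)) = (t - 2)/(t(t - 2)) = 1/t.)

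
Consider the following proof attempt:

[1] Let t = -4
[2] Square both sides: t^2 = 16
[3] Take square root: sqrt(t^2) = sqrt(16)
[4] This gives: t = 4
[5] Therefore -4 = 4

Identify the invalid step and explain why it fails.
Step 4: This gives: t = 4

Step 4 incorrectly states that sqrt(t^2) = t. The correct identity is sqrt(t^2) = |t|. Since t = -4 < 0, we have sqrt(t^2) = |-4| = 4, not t = -4.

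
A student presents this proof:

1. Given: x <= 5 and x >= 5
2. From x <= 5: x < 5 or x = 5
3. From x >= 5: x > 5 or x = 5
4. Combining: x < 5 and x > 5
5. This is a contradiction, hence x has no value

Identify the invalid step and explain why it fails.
Step 4: Combining: x < 5 and x > 5

Step 4 incorrectly combines the conditions. From x <= 5 and x >= 5, the intersection is x = 5. The error treats the 'or' cases as 'and' requirements. The correct conclusion is that x = 5 is the unique solution, not that no solution exists.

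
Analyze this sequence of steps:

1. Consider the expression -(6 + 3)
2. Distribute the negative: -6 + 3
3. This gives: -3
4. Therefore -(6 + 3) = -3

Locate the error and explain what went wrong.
Step 2: Distribute the negative: -6 + 3

Step 2 incorrectly distributes the negative sign. The correct distribution is -(6 + 3) = -6 - 3 = -9. The negative must be applied to both terms, not just the first. The error treats -(6 + 3) as -6 + 3, which equals -3 instead of -9.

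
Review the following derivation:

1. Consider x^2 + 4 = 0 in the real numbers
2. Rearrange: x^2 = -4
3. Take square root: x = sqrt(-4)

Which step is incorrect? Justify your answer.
Step 3: Take square root: x = sqrt(-4)

Step 3 takes the square root of -4, which is negative. In the real number system, the square root of a negative number is undefined. The equation x^2 + 4 = 0 has no real solutions. Square roots of negative numbers only exist in the complex numbers.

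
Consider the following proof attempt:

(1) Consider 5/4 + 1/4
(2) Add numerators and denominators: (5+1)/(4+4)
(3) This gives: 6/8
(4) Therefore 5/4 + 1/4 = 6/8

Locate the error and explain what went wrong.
Step 2: Add numerators and denominators: (5+1)/(4+4)

Step 2 incorrectly adds fractions by separately adding numerators and denominators. This is wrong. The correct method requires a common denominator: 5/4 + 1/4 = (5×4 + 1×4)/(4×4) = 24/16 = 3/2. The method used gives 6/8, which is different.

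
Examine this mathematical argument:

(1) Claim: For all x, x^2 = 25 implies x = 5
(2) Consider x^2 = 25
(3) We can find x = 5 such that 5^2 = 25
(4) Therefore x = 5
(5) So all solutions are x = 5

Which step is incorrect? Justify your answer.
Step 4: Therefore x = 5

Step 4 incorrectly concludes that x = 5 is the only solution. The proof shows that x = 5 is A solution (existence), but does not show it is the ONLY solution (uniqueness). In fact, x = -5 is also a solution since (-5)^2 = 25. Finding one solution doesn't prove there are no others.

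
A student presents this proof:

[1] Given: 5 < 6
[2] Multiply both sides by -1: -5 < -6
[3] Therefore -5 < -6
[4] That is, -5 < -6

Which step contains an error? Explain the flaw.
Step 2: Multiply both sides by -1: -5 < -6

Step 2 multiplies both sides by -1 but fails to reverse the inequality sign. When multiplying (or dividing) an inequality by a negative number, the direction must be reversed. Since 5 < 6, we should get -5 > -6, i.e., -5 > -6.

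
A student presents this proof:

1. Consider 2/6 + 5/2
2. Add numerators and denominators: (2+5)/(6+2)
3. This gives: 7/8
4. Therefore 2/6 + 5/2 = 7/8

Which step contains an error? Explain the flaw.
Step 2: Add numerators and denominators: (2+5)/(6+2)

Step 2 incorrectly adds fractions by separately adding numerators and denominators. This is wrong. The correct method requires a common denominator: 2/6 + 5/2 = (2×2 + 5×6)/(6×2) = 34/12 = 17/6. The method used gives 7/8, which is different.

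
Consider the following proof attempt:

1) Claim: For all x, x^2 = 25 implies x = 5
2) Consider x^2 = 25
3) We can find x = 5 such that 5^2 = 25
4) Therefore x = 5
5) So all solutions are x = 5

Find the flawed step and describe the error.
Step 4: Therefore x = 5

Step 4 incorrectly concludes that x = 5 is the only solution. The proof shows that x = 5 is A solution (existence), but does not show it is the ONLY solution (uniqueness). In fact, x = -5 is also a solution since (-5)^2 = 25. Finding one solution doesn't prove there are no others.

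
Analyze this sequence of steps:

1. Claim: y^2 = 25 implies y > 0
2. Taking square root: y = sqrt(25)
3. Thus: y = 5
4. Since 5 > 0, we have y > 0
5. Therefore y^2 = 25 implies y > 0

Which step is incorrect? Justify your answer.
Step 2: Taking square root: y = sqrt(25)

Step 2 takes the square root and assumes the positive root only. The equation y^2 = 25 actually has two solutions: y = 5 and y = -5. The proof silently assumes y > 0 without justification, then uses this assumption to conclude y > 0, which is circular. The counterexample y = -5 shows the claim is false.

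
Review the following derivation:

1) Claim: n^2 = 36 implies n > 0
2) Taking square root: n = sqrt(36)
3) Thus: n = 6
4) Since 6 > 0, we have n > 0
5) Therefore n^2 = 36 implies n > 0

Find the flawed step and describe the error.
Step 2: Taking square root: n = sqrt(36)

Step 2 takes the square root and assumes the positive root only. The equation n^2 = 36 actually has two solutions: n = 6 and n = -6. The proof silently assumes n > 0 without justification, then uses this assumption to conclude n > 0, which is circular. The counterexample n = -6 shows the claim is false.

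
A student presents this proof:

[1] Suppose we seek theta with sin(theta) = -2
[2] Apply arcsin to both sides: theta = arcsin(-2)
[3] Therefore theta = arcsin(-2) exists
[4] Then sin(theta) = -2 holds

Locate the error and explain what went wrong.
Step 2: Apply arcsin to both sides: theta = arcsin(-2)

Step 2 applies arcsin to -2. However, arcsin(x) is only defined for x in [-1, 1] because sin(theta) can only produce values in that range. Since |-2| > 1, arcsin(-2) is undefined. There is no angle whose sine equals -2.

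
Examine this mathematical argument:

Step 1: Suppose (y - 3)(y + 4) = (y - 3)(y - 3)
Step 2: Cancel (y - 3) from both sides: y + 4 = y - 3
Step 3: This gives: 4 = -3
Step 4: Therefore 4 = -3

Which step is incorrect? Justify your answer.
Step 2: Cancel (y - 3) from both sides: y + 4 = y - 3

Step 2 cancels (y - 3) from both sides. This is only valid if (y - 3) ≠ 0, i.e., y ≠ 3. When y = 3, both sides equal zero regardless of the other factors. The correct approach requires considering y = 3 as a separate case.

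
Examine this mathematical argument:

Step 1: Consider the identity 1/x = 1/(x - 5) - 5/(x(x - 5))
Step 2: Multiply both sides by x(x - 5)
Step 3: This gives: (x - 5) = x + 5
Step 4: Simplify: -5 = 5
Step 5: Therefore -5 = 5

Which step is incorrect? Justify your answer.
Step 3: This gives: (x - 5) = x + 5

Step 3 makes a sign error when clearing denominators. Multiplying -5/(x(x - 5)) by x(x - 5) gives -5, not +5. The correct result is (x - 5) = x - 5, which is trivially true, not (x - 5) = x + 5. (Step 1 is a valid identity: 1/(x - 5) - 5/(x(x - 5)) = (x - 5)/(x(x - 5)) = 1/x.)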